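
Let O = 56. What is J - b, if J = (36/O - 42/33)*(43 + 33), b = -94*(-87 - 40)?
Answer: -922912/77 ≈ -11986.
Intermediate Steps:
b = 11938 (b = -94*(-127) = 11938)
J = -3686/77 (J = (36/56 - 42/33)*(43 + 33) = (36*(1/56) - 42*1/33)*76 = (9/14 - 14/11)*76 = -97/154*76 = -3686/77 ≈ -47.870)
J - b = -3686/77 - 1*11938 = -3686/77 - 11938 = -922912/77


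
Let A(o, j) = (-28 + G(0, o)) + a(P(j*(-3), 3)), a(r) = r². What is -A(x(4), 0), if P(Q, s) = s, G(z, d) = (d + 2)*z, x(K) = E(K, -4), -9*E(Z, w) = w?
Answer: 19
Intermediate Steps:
E(Z, w) = -w/9
x(K) = 4/9 (x(K) = -⅑*(-4) = 4/9)
G(z, d) = z*(2 + d) (G(z, d) = (2 + d)*z = z*(2 + d))
A(o, j) = -19 (A(o, j) = (-28 + 0*(2 + o)) + 3² = (-28 + 0) + 9 = -28 + 9 = -19)
-A(x(4), 0) = -1*(-19) = 19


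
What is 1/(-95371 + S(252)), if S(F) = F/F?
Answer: -1/95370 ≈ -1.0485e-5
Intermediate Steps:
S(F) = 1
1/(-95371 + S(252)) = 1/(-95371 + 1) = 1/(-95370) = -1/95370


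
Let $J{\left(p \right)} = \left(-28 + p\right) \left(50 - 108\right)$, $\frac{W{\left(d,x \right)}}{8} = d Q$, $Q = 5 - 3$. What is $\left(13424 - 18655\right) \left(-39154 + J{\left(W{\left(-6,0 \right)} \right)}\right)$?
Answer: $167193222$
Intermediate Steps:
$Q = 2$ ($Q = 5 - 3 = 2$)
$W{\left(d,x \right)} = 16 d$ ($W{\left(d,x \right)} = 8 d 2 = 8 \cdot 2 d = 16 d$)
$J{\left(p \right)} = 1624 - 58 p$ ($J{\left(p \right)} = \left(-28 + p\right) \left(-58\right) = 1624 - 58 p$)
$\left(13424 - 18655\right) \left(-39154 + J{\left(W{\left(-6,0 \right)} \right)}\right) = \left(13424 - 18655\right) \left(-39154 - \left(-1624 + 58 \cdot 16 \left(-6\right)\right)\right) = - 5231 \left(-39154 + \left(1624 - -5568\right)\right) = - 5231 \left(-39154 + \left(1624 + 5568\right)\right) = - 5231 \left(-39154 + 7192\right) = \left(-5231\right) \left(-31962\right) = 167193222$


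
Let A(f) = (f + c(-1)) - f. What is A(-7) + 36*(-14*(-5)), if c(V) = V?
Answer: 2519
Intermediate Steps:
A(f) = -1 (A(f) = (f - 1) - f = (-1 + f) - f = -1)
A(-7) + 36*(-14*(-5)) = -1 + 36*(-14*(-5)) = -1 + 36*70 = -1 + 2520 = 2519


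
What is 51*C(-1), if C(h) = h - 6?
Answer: -357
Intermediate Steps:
C(h) = -6 + h
51*C(-1) = 51*(-6 - 1) = 51*(-7) = -357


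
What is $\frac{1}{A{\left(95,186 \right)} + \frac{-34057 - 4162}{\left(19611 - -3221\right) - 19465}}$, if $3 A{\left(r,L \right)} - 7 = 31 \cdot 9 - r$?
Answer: $\frac{10101}{528440} \approx 0.019115$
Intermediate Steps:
$A{\left(r,L \right)} = \frac{286}{3} - \frac{r}{3}$ ($A{\left(r,L \right)} = \frac{7}{3} + \frac{31 \cdot 9 - r}{3} = \frac{7}{3} + \frac{279 - r}{3} = \frac{7}{3} - \left(-93 + \frac{r}{3}\right) = \frac{286}{3} - \frac{r}{3}$)
$\frac{1}{A{\left(95,186 \right)} + \frac{-34057 - 4162}{\left(19611 - -3221\right) - 19465}} = \frac{1}{\left(\frac{286}{3} - \frac{95}{3}\right) + \frac{-34057 - 4162}{\left(19611 - -3221\right) - 19465}} = \frac{1}{\left(\frac{286}{3} - \frac{95}{3}\right) - \frac{38219}{\left(19611 + 3221\right) - 19465}} = \frac{1}{\frac{191}{3} - \frac{38219}{22832 - 19465}} = \frac{1}{\frac{191}{3} - \frac{38219}{3367}} = \frac{1}{\frac{528440}{10101}} = \frac{10101}{528440}$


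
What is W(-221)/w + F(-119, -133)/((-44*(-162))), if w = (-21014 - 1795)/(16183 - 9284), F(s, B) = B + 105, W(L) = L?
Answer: 905606105/13548546 ≈ 66.842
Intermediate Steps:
F(s, B) = 105 + B
w = -22809/6899 ≈ -3.3061
W(-221)/w + F(-119, -133)/((-44*(-162))) = -221/(-22809/6899) + (105 - 133)/((-44*(-162))) = -221*(-6899/22809) - 28/7128 = 1524679/22809 - 28*1/7128 = 1524679/22809 - 7/1782 = 905606105/13548546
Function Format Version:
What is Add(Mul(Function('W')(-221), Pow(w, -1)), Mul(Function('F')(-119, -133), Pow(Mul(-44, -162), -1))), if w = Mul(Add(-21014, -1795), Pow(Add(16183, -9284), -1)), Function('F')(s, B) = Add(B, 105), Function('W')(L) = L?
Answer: Rational(905606105, 13548546) ≈ 66.842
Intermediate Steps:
Function('F')(s, B) = Add(105, B)
w = Rational(-22809, 6899) (w = Mul(-22809, Pow(6899, -1)) = Mul(-22809, Rational(1, 6899)) = Rational(-22809, 6899) ≈ -3.3061)
Add(Mul(Function('W')(-221), Pow(w, -1)), Mul(Function('F')(-119, -133), Pow(Mul(-44, -162), -1))) = Add(Mul(-221, Pow(Rational(-22809, 6899), -1)), Mul(Add(105, -133), Pow(Mul(-44, -162), -1))) = Add(Mul(-221, Rational(-6899, 22809)), Mul(-28, Pow(7128, -1))) = Add(Rational(1524679, 22809), Mul(-28, Rational(1, 7128))) = Add(Rational(1524679, 22809), Rational(-7, 1782)) = Rational(905606105, 13548546)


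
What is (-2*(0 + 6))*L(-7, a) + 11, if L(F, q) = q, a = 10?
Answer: -109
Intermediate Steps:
(-2*(0 + 6))*L(-7, a) + 11 = -2*(0 + 6)*10 + 11 = -2*6*10 + 11 = -12*10 + 11 = -120 + 11 = -109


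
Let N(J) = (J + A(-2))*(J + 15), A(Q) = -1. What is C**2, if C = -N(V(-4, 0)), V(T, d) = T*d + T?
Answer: 3025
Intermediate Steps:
V(T, d) = T + T*d
N(J) = (-1 + J)*(15 + J) (N(J) = (J - 1)*(J + 15) = (-1 + J)*(15 + J))
C = 55 (C = -(-15 + (-4*(1 + 0))**2 + 14*(-4*(1 + 0))) = -(-15 + (-4*1)**2 + 14*(-4*1)) = -(-15 + (-4)**2 + 14*(-4)) = -(-15 + 16 - 56) = -1*(-55) = 55)
C**2 = 55**2 = 3025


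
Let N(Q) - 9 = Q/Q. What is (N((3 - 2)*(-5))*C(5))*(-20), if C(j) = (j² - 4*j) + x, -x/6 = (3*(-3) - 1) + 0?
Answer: -13000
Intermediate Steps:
x = 60 (x = -6*((3*(-3) - 1) + 0) = -6*((-9 - 1) + 0) = -6*(-10 + 0) = -6*(-10) = 60)
C(j) = 60 + j² - 4*j (C(j) = (j² - 4*j) + 60 = 60 + j² - 4*j)
N(Q) = 10 (N(Q) = 9 + Q/Q = 9 + 1 = 10)
(N((3 - 2)*(-5))*C(5))*(-20) = (10*(60 + 5² - 4*5))*(-20) = (10*(60 + 25 - 20))*(-20) = (10*65)*(-20) = 650*(-20) = -13000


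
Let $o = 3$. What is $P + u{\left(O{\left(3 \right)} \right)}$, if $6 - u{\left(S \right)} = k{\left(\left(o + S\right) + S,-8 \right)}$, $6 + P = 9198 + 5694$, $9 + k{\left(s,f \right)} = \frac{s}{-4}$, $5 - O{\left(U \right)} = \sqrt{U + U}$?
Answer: $\frac{59617}{4} - \frac{\sqrt{6}}{2} \approx 14903.0$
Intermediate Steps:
$O{\left(U \right)} = 5 - \sqrt{2} \sqrt{U}$ ($O{\left(U \right)} = 5 - \sqrt{U + U} = 5 - \sqrt{2 U} = 5 - \sqrt{2} \sqrt{U}$)
$k{\left(s,f \right)} = -9 - \frac{s}{4}$ ($k{\left(s,f \right)} = -9 + \frac{s}{-4} = -9 + s \left(- \frac{1}{4}\right) = -9 - \frac{s}{4}$)
$P = 14886$ ($P = -6 + \left(9198 + 5694\right) = -6 + 14892 = 14886$)
$u{\left(S \right)} = \frac{63}{4} + \frac{S}{2}$ ($u{\left(S \right)} = 6 - \left(-9 - \frac{\left(3 + S\right) + S}{4}\right) = 6 - \left(-9 - \frac{3 + 2 S}{4}\right) = 6 - \left(-9 - \left(\frac{3}{4} + \frac{S}{2}\right)\right) = 6 - \left(- \frac{39}{4} - \frac{S}{2}\right) = 6 + \left(\frac{39}{4} + \frac{S}{2}\right) = \frac{63}{4} + \frac{S}{2}$)
$P + u{\left(O{\left(3 \right)} \right)} = 14886 + \left(\frac{63}{4} + \frac{5 - \sqrt{2} \sqrt{3}}{2}\right) = 14886 + \left(\frac{63}{4} + \frac{5 - \sqrt{6}}{2}\right) = 14886 + \left(\frac{63}{4} + \left(\frac{5}{2} - \frac{\sqrt{6}}{2}\right)\right) = 14886 + \left(\frac{73}{4} - \frac{\sqrt{6}}{2}\right) = \frac{59617}{4} - \frac{\sqrt{6}}{2}$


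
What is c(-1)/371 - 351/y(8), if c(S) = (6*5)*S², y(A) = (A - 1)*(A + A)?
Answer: -2589/848 ≈ -3.0531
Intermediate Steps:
y(A) = 2*A*(-1 + A) (y(A) = (-1 + A)*(2*A) = 2*A*(-1 + A))
c(S) = 30*S²
c(-1)/371 - 351/y(8) = (30*(-1)²)/371 - 351*1/(16*(-1 + 8)) = (30*1)*(1/371) - 351/(2*8*7) = 30*(1/371) - 351/112 = 30/371 - 351*1/112 = 30/371 - 351/112 = -2589/848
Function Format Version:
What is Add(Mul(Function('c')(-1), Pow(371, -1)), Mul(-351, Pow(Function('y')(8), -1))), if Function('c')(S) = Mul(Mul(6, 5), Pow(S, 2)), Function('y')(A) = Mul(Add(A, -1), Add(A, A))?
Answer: Rational(-2589, 848) ≈ -3.0531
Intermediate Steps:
Function('y')(A) = Mul(2, A, Add(-1, A)) (Function('y')(A) = Mul(Add(-1, A), Mul(2, A)) = Mul(2, A, Add(-1, A)))
Function('c')(S) = Mul(30, Pow(S, 2))
Add(Mul(Function('c')(-1), Pow(371, -1)), Mul(-351, Pow(Function('y')(8), -1))) = Add(Mul(Mul(30, Pow(-1, 2)), Pow(371, -1)), Mul(-351, Pow(Mul(2, 8, Add(-1, 8)), -1))) = Add(Mul(Mul(30, 1), Rational(1, 371)), Mul(-351, Pow(Mul(2, 8, 7), -1))) = Add(Mul(30, Rational(1, 371)), Mul(-351, Pow(112, -1))) = Add(Rational(30, 371), Mul(-351, Rational(1, 112))) = Add(Rational(30, 371), Rational(-351, 112)) = Rational(-2589, 848)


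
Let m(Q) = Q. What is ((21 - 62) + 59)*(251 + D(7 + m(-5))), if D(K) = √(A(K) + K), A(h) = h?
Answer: 4554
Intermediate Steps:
D(K) = √2*√K (D(K) = √(K + K) = √(2*K) = √2*√K)
((21 - 62) + 59)*(251 + D(7 + m(-5))) = ((21 - 62) + 59)*(251 + √2*√(7 - 5)) = (-41 + 59)*(251 + √2*√2) = 18*(251 + 2) = 18*253 = 4554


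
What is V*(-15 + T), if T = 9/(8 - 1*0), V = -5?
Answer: 555/8 ≈ 69.375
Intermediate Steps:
T = 9/8 (T = 9/(8 + 0) = 9/8 ≈ 1.1250)
V*(-15 + T) = -5*(-15 + 9/8) = -5*(-111/8) = 555/8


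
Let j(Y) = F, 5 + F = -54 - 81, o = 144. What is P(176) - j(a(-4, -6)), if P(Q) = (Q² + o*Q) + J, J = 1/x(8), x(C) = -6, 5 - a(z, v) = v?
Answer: 338759/6 ≈ 56460.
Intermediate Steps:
a(z, v) = 5 - v
F = -140 (F = -5 + (-54 - 81) = -5 - 135 = -140)
J = -⅙ (J = 1/(-6) = -⅙ ≈ -0.16667)
j(Y) = -140
P(Q) = -⅙ + Q² + 144*Q (P(Q) = (Q² + 144*Q) - ⅙ = -⅙ + Q² + 144*Q)
P(176) - j(a(-4, -6)) = (-⅙ + 176² + 144*176) - 1*(-140) = (-⅙ + 30976 + 25344) + 140 = 337919/6 + 140 = 338759/6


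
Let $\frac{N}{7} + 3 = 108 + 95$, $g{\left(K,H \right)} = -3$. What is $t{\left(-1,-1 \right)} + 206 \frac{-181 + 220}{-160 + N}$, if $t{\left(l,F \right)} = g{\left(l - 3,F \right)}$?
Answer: $\frac{2157}{620} \approx 3.479$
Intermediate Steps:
$N = 1400$ ($N = -21 + 7 \left(108 + 95\right) = -21 + 7 \cdot 203 = -21 + 1421 = 1400$)
$t{\left(l,F \right)} = -3$
$t{\left(-1,-1 \right)} + 206 \frac{-181 + 220}{-160 + N} = -3 + 206 \frac{-181 + 220}{-160 + 1400} = -3 + 206 \cdot \frac{39}{1240} = -3 + \frac{4017}{620} = \frac{2157}{620}$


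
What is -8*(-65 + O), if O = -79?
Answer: 1152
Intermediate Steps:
-8*(-65 + O) = -8*(-65 - 79) = -8*(-144) = 1152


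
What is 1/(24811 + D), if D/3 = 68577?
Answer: 1/230542 ≈ 4.3376e-6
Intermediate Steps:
D = 205731 (D = 3*68577 = 205731)
1/(24811 + D) = 1/(24811 + 205731) = 1/230542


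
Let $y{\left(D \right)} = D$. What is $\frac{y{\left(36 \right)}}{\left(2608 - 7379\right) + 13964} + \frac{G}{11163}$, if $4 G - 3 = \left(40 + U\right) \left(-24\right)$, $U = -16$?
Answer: $- \frac{1220039}{136828612} \approx -0.0089165$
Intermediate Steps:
$G = - \frac{573}{4}$ ($G = \frac{3}{4} + \frac{\left(40 - 16\right) \left(-24\right)}{4} = \frac{3}{4} + \frac{24 \left(-24\right)}{4} = \frac{3}{4} + \frac{1}{4} \left(-576\right) = \frac{3}{4} - 144 = - \frac{573}{4} \approx -143.25$)
$\frac{y{\left(36 \right)}}{\left(2608 - 7379\right) + 13964} + \frac{G}{11163} = \frac{36}{\left(2608 - 7379\right) + 13964} - \frac{573}{4 \cdot 11163} = \frac{36}{-4771 + 13964} - \frac{191}{14884} = \frac{36}{9193} - \frac{191}{14884} = - \frac{1220039}{136828612}$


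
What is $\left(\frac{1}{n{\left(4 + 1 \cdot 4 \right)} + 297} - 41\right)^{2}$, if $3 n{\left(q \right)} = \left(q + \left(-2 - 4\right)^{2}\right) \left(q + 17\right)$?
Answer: $\frac{6663130384}{3964081} \approx 1680.9$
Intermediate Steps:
$n{\left(q \right)} = \frac{\left(17 + q\right) \left(36 + q\right)}{3}$ ($n{\left(q \right)} = \frac{\left(q + \left(-2 - 4\right)^{2}\right) \left(q + 17\right)}{3} = \frac{\left(q + \left(-6\right)^{2}\right) \left(17 + q\right)}{3} = \frac{\left(q + 36\right) \left(17 + q\right)}{3} = \frac{\left(36 + q\right) \left(17 + q\right)}{3} = \frac{\left(17 + q\right) \left(36 + q\right)}{3}$)
$\left(\frac{1}{n{\left(4 + 1 \cdot 4 \right)} + 297} - 41\right)^{2} = \left(\frac{1}{\left(204 + \frac{\left(4 + 1 \cdot 4\right)^{2}}{3} + \frac{53 \left(4 + 1 \cdot 4\right)}{3}\right) + 297} - 41\right)^{2} = \left(\frac{1}{\left(204 + \frac{\left(4 + 4\right)^{2}}{3} + \frac{53 \left(4 + 4\right)}{3}\right) + 297} - 41\right)^{2} = \left(\frac{1}{\left(204 + \frac{8^{2}}{3} + \frac{53}{3} \cdot 8\right) + 297} - 41\right)^{2} = \left(\frac{1}{\left(204 + \frac{1}{3} \cdot 64 + \frac{424}{3}\right) + 297} - 41\right)^{2} = \left(\frac{1}{\left(204 + \frac{64}{3} + \frac{424}{3}\right) + 297} - 41\right)^{2} = \left(\frac{1}{\frac{1100}{3} + 297} - 41\right)^{2} = \left(\frac{1}{\frac{1991}{3}} - 41\right)^{2} = \left(\frac{3}{1991} - 41\right)^{2} = \left(- \frac{81628}{1991}\right)^{2} = \frac{6663130384}{3964081}$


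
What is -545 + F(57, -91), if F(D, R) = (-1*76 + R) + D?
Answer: -655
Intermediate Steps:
F(D, R) = -76 + D + R (F(D, R) = (-76 + R) + D = -76 + D + R)
-545 + F(57, -91) = -545 + (-76 + 57 - 91) = -545 - 110 = -655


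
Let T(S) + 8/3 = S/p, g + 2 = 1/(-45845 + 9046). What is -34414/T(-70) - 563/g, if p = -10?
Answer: -7329176077/956787 ≈ -7660.2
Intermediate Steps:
g = -73599/36799 (g = -2 + 1/(-45845 + 9046) = -2 + 1/(-36799) = -2 - 1/36799 = -73599/36799 ≈ -2.0000)
T(S) = -8/3 - S/10 (T(S) = -8/3 + S/(-10) = -8/3 + S*(-⅒) = -8/3 - S/10)
-34414/T(-70) - 563/g = -34414/(-8/3 - ⅒*(-70)) - 563/(-73599/36799) = -34414/(-8/3 + 7) - 563*(-36799/73599) = -34414/13/3 + 20717837/73599 = -34414*3/13 + 20717837/73599 = -103242/13 + 20717837/73599 = -7329176077/956787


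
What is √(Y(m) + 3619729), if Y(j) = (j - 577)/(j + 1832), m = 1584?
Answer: √10559705961434/1708 ≈ 1902.6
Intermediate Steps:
Y(j) = (-577 + j)/(1832 + j)
√(Y(m) + 3619729) = √((-577 + 1584)/(1832 + 1584) + 3619729) = √(1007/3416 + 3619729) = √(12364995271/3416) = √10559705961434/1708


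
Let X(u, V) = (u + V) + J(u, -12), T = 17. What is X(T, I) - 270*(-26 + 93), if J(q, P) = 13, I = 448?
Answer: -17612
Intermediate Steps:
X(u, V) = 13 + V + u (X(u, V) = (u + V) + 13 = (V + u) + 13 = 13 + V + u)
X(T, I) - 270*(-26 + 93) = (13 + 448 + 17) - 270*(-26 + 93) = 478 - 270*67 = 478 - 18090 = -17612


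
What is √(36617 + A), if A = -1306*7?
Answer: 5*√1099 ≈ 165.76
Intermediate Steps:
A = -9142
√(36617 + A) = √(36617 - 9142) = √27475 = 5*√1099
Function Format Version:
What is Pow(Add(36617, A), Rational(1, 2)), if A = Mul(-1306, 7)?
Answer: Mul(5, Pow(1099, Rational(1, 2))) ≈ 165.76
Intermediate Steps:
A = -9142
Pow(Add(36617, A), Rational(1, 2)) = Pow(Add(36617, -9142), Rational(1, 2)) = Pow(27475, Rational(1, 2)) = Mul(5, Pow(1099, Rational(1, 2)))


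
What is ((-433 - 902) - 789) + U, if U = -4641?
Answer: -6765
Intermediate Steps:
((-433 - 902) - 789) + U = ((-433 - 902) - 789) - 4641 = (-1335 - 789) - 4641 = -2124 - 4641 = -6765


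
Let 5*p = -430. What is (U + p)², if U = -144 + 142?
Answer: 7744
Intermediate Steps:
U = -2
p = -86 (p = (⅕)*(-430) = -86)
(U + p)² = (-2 - 86)² = (-88)² = 7744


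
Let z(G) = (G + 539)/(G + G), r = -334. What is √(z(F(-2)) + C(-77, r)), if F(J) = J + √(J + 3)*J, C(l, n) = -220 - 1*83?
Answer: I*√5918/4 ≈ 19.232*I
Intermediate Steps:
C(l, n) = -303 (C(l, n) = -220 - 83 = -303)
F(J) = J + J*√(3 + J) (F(J) = J + √(3 + J)*J = J + J*√(3 + J))
z(G) = (539 + G)/(2*G) (z(G) = (539 + G)/((2*G)) = (539 + G)*(1/(2*G)) = (539 + G)/(2*G))
√(z(F(-2)) + C(-77, r)) = √((539 - 2*(1 + √(3 - 2)))/(2*((-2*(1 + √(3 - 2))))) - 303) = √((539 - 2*(1 + √1))/(2*((-2*(1 + √1)))) - 303) = √((539 - 2*(1 + 1))/(2*((-2*(1 + 1)))) - 303) = √((539 - 2*2)/(2*((-2*2))) - 303) = √((½)*(539 - 4)/(-4) - 303) = √((½)*(-¼)*535 - 303) = √(-535/8 - 303) = √(-2959/8) = I*√5918/4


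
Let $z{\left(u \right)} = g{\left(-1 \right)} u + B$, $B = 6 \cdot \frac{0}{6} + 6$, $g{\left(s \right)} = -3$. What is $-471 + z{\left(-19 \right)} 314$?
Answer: $19311$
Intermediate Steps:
$B = 6$ ($B = 6 \cdot 0 \cdot \frac{1}{6} + 6 = 6 \cdot 0 + 6 = 0 + 6 = 6$)
$z{\left(u \right)} = 6 - 3 u$ ($z{\left(u \right)} = - 3 u + 6 = 6 - 3 u$)
$-471 + z{\left(-19 \right)} 314 = -471 + \left(6 - -57\right) 314 = -471 + \left(6 + 57\right) 314 = -471 + 63 \cdot 314 = -471 + 19782 = 19311$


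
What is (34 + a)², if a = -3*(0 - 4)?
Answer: 2116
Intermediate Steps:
a = 12 (a = -3*(-4) = 12)
(34 + a)² = (34 + 12)² = 46² = 2116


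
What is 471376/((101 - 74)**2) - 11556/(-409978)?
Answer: 96631107026/149436981 ≈ 646.63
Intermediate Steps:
471376/((101 - 74)**2) - 11556/(-409978) = 471376/(27**2) - 11556*(-1/409978) = 471376/729 + 5778/204989 = 96631107026/149436981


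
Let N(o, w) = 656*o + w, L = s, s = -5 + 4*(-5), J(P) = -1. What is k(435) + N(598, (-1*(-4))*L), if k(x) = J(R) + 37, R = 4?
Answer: 392224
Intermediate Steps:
s = -25 (s = -5 - 20 = -25)
L = -25
k(x) = 36 (k(x) = -1 + 37 = 36)
N(o, w) = w + 656*o
k(435) + N(598, (-1*(-4))*L) = 36 + (-1*(-4)*(-25) + 656*598) = 36 + (4*(-25) + 392288) = 36 + (-100 + 392288) = 36 + 392188 = 392224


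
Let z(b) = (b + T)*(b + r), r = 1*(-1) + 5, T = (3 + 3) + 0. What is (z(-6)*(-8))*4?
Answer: 0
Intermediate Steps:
T = 6 (T = 6 + 0 = 6)
r = 4 (r = -1 + 5 = 4)
z(b) = (4 + b)*(6 + b) (z(b) = (b + 6)*(b + 4) = (6 + b)*(4 + b) = (4 + b)*(6 + b))
(z(-6)*(-8))*4 = ((24 + (-6)**2 + 10*(-6))*(-8))*4 = ((24 + 36 - 60)*(-8))*4 = (0*(-8))*4 = 0*4 = 0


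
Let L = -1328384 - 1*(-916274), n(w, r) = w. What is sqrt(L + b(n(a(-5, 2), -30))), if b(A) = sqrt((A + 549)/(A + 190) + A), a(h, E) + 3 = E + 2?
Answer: sqrt(-15034184910 + 191*sqrt(141531))/191 ≈ 641.96*I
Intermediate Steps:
a(h, E) = -1 + E (a(h, E) = -3 + (E + 2) = -3 + (2 + E) = -1 + E)
L = -412110 (L = -1328384 + 916274 = -412110)
b(A) = sqrt(A + (549 + A)/(190 + A)) (b(A) = sqrt((549 + A)/(190 + A) + A) = sqrt(A + (549 + A)/(190 + A)))
sqrt(L + b(n(a(-5, 2), -30))) = sqrt(-412110 + sqrt((549 + (-1 + 2) + (-1 + 2)*(190 + (-1 + 2)))/(190 + (-1 + 2)))) = sqrt(-412110 + sqrt((549 + 1 + 1*(190 + 1))/(190 + 1))) = sqrt(-412110 + sqrt((549 + 1 + 1*191)/191)) = sqrt(-412110 + sqrt((549 + 1 + 191)/191)) = sqrt(-412110 + sqrt((1/191)*741)) = sqrt(-412110 + sqrt(741/191)) = sqrt(-412110 + sqrt(141531)/191)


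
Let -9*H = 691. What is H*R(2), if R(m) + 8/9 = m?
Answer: -6910/81 ≈ -85.309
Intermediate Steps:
H = -691/9 (H = -1/9*691 = -691/9 ≈ -76.778)
R(m) = -8/9 + m
H*R(2) = -691*(-8/9 + 2)/9 = -691/9*10/9 = -6910/81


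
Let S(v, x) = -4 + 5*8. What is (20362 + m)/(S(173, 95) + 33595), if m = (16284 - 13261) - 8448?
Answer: 1149/2587 ≈ 0.44414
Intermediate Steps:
S(v, x) = 36 (S(v, x) = -4 + 40 = 36)
m = -5425 (m = 3023 - 8448 = -5425)
(20362 + m)/(S(173, 95) + 33595) = (20362 - 5425)/(36 + 33595) = 14937/33631 = 14937*(1/33631) = 1149/2587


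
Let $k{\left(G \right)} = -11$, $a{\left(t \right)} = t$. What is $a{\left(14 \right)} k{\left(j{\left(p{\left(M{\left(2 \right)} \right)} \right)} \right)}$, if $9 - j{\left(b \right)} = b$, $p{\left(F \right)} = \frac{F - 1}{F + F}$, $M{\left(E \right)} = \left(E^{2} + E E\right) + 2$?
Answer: $-154$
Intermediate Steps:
$M{\left(E \right)} = 2 + 2 E^{2}$ ($M{\left(E \right)} = \left(E^{2} + E^{2}\right) + 2 = 2 E^{2} + 2 = 2 + 2 E^{2}$)
$p{\left(F \right)} = \frac{-1 + F}{2 F}$
$j{\left(b \right)} = 9 - b$
$a{\left(14 \right)} k{\left(j{\left(p{\left(M{\left(2 \right)} \right)} \right)} \right)} = 14 \left(-11\right) = -154$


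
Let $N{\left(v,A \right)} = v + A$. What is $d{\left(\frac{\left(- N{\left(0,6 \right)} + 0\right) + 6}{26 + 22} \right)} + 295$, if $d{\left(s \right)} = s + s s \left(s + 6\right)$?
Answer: $295$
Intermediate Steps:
$N{\left(v,A \right)} = A + v$
$d{\left(s \right)} = s + s^{2} \left(6 + s\right)$ ($d{\left(s \right)} = s + s s \left(6 + s\right) = s + s^{2} \left(6 + s\right)$)
$d{\left(\frac{\left(- N{\left(0,6 \right)} + 0\right) + 6}{26 + 22} \right)} + 295 = \frac{\left(- (6 + 0) + 0\right) + 6}{26 + 22} \left(1 + \left(\frac{\left(- (6 + 0) + 0\right) + 6}{26 + 22}\right)^{2} + 6 \frac{\left(- (6 + 0) + 0\right) + 6}{26 + 22}\right) + 295 = \frac{\left(\left(-1\right) 6 + 0\right) + 6}{48} \left(1 + \left(\frac{\left(\left(-1\right) 6 + 0\right) + 6}{48}\right)^{2} + 6 \frac{\left(\left(-1\right) 6 + 0\right) + 6}{48}\right) + 295 = \left(\left(-6 + 0\right) + 6\right) \frac{1}{48} \left(1 + \left(\left(\left(-6 + 0\right) + 6\right) \frac{1}{48}\right)^{2} + 6 \left(\left(-6 + 0\right) + 6\right) \frac{1}{48}\right) + 295 = \left(-6 + 6\right) \frac{1}{48} \left(1 + \left(\left(-6 + 6\right) \frac{1}{48}\right)^{2} + 6 \left(-6 + 6\right) \frac{1}{48}\right) + 295 = 0 \cdot \frac{1}{48} \left(1 + \left(0 \cdot \frac{1}{48}\right)^{2} + 6 \cdot 0 \cdot \frac{1}{48}\right) + 295 = 0 \left(1 + 0^{2} + 6 \cdot 0\right) + 295 = 0 \left(1 + 0 + 0\right) + 295 = 0 \cdot 1 + 295 = 0 + 295 = 295$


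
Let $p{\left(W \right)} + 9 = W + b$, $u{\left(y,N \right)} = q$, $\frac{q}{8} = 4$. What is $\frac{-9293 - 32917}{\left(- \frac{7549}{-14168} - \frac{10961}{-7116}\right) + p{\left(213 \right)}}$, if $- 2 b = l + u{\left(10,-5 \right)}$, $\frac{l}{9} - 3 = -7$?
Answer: $- \frac{212779529424}{1048891433} \approx -202.86$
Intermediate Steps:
$l = -36$ ($l = 27 + 9 \left(-7\right) = 27 - 63 = -36$)
$q = 32$ ($q = 8 \cdot 4 = 32$)
$u{\left(y,N \right)} = 32$
$b = 2$ ($b = - \frac{-36 + 32}{2} = \left(- \frac{1}{2}\right) \left(-4\right) = 2$)
$p{\left(W \right)} = -7 + W$ ($p{\left(W \right)} = -9 + \left(W + 2\right) = -9 + \left(2 + W\right) = -7 + W$)
$\frac{-9293 - 32917}{\left(- \frac{7549}{-14168} - \frac{10961}{-7116}\right) + p{\left(213 \right)}} = \frac{-9293 - 32917}{\left(- \frac{7549}{-14168} - \frac{10961}{-7116}\right) + \left(-7 + 213\right)} = - \frac{42210}{\left(\left(-7549\right) \left(- \frac{1}{14168}\right) - - \frac{10961}{7116}\right) + 206} = - \frac{42210}{\left(\frac{7549}{14168} + \frac{10961}{7116}\right) + 206} = - \frac{42210}{\frac{52253533}{25204872} + 206} = - \frac{42210}{\frac{5244457165}{25204872}} = \left(-42210\right) \frac{25204872}{5244457165} = - \frac{212779529424}{1048891433}$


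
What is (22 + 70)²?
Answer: 8464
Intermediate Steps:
(22 + 70)² = 92² = 8464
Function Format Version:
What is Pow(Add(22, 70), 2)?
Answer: 8464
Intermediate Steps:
Pow(Add(22, 70), 2) = Pow(92, 2) = 8464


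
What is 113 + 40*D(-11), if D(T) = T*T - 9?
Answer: 4593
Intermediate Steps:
D(T) = -9 + T² (D(T) = T² - 9 = -9 + T²)
113 + 40*D(-11) = 113 + 40*(-9 + (-11)²) = 113 + 40*(-9 + 121) = 113 + 40*112 = 113 + 4480 = 4593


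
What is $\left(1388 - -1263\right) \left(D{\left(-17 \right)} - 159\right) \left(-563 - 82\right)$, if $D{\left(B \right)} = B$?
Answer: $300941520$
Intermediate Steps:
$\left(1388 - -1263\right) \left(D{\left(-17 \right)} - 159\right) \left(-563 - 82\right) = \left(1388 - -1263\right) \left(-17 - 159\right) \left(-563 - 82\right) = \left(1388 + 1263\right) \left(\left(-176\right) \left(-645\right)\right) = 2651 \cdot 113520 = 300941520$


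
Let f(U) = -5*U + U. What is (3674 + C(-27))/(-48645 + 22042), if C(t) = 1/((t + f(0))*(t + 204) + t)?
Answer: -17657243/127854018 ≈ -0.13810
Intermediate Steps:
f(U) = -4*U
C(t) = 1/(t + t*(204 + t)) (C(t) = 1/((t - 4*0)*(t + 204) + t) = 1/((t + 0)*(204 + t) + t) = 1/(t*(204 + t) + t) = 1/(t + t*(204 + t)))
(3674 + C(-27))/(-48645 + 22042) = (3674 + 1/((-27)*(205 - 27)))/(-48645 + 22042) = (3674 - 1/27/178)/(-26603) = (3674 - 1/27*1/178)*(-1/26603) = (3674 - 1/4806)*(-1/26603) = (17657243/4806)*(-1/26603) = -17657243/127854018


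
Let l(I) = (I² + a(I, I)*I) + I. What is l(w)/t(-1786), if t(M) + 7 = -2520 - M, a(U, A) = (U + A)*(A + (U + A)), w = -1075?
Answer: 2484208900/247 ≈ 1.0058e+7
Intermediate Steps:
a(U, A) = (A + U)*(U + 2*A) (a(U, A) = (A + U)*(A + (A + U)) = (A + U)*(U + 2*A))
t(M) = -2527 - M (t(M) = -7 + (-2520 - M) = -2527 - M)
l(I) = I + I² + 6*I³ (l(I) = (I² + (I² + 2*I² + 3*I*I)*I) + I = (I² + (I² + 2*I² + 3*I²)*I) + I = (I² + (6*I²)*I) + I = (I² + 6*I³) + I = I + I² + 6*I³)
l(w)/t(-1786) = (-1075*(1 - 1075 + 6*(-1075)²))/(-2527 - 1*(-1786)) = (-1075*(1 - 1075 + 6*1155625))/(-2527 + 1786) = -1075*(1 - 1075 + 6933750)/(-741) = -1075*6932676*(-1/741) = -7452626700*(-1/741) = 2484208900/247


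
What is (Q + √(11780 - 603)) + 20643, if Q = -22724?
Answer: -2081 + √11177 ≈ -1975.3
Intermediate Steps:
(Q + √(11780 - 603)) + 20643 = (-22724 + √(11780 - 603)) + 20643 = (-22724 + √11177) + 20643 = -2081 + √11177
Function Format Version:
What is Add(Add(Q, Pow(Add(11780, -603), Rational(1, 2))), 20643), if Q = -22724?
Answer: Add(-2081, Pow(11177, Rational(1, 2))) ≈ -1975.3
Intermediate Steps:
Add(Add(Q, Pow(Add(11780, -603), Rational(1, 2))), 20643) = Add(Add(-22724, Pow(Add(11780, -603), Rational(1, 2))), 20643) = Add(Add(-22724, Pow(11177, Rational(1, 2))), 20643) = Add(-2081, Pow(11177, Rational(1, 2)))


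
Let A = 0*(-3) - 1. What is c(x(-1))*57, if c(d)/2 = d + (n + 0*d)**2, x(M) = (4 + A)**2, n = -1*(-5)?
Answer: 3876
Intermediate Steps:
A = -1 (A = 0 - 1 = -1)
n = 5
x(M) = 9 (x(M) = (4 - 1)**2 = 3**2 = 9)
c(d) = 50 + 2*d (c(d) = 2*(d + (5 + 0*d)**2) = 2*(d + (5 + 0)**2) = 2*(d + 5**2) = 2*(d + 25) = 2*(25 + d) = 50 + 2*d)
c(x(-1))*57 = (50 + 2*9)*57 = (50 + 18)*57 = 68*57 = 3876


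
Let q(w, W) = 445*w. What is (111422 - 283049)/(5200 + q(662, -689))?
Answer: -57209/99930 ≈ -0.57249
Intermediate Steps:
(111422 - 283049)/(5200 + q(662, -689)) = (111422 - 283049)/(5200 + 445*662) = -171627/(5200 + 294590) = -171627/299790 = -171627*1/299790 = -57209/99930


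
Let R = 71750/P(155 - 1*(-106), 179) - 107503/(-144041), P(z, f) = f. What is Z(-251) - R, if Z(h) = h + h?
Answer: -23297420965/25783339 ≈ -903.58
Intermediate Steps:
R = 10354184787/25783339 (R = 71750/179 - 107503/(-144041) = 71750*(1/179) - 107503*(-1/144041) = 71750/179 + 107503/144041 = 10354184787/25783339 ≈ 401.58)
Z(h) = 2*h
Z(-251) - R = 2*(-251) - 1*10354184787/25783339 = -502 - 10354184787/25783339 = -23297420965/25783339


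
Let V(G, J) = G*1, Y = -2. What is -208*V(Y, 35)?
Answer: 416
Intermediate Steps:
V(G, J) = G
-208*V(Y, 35) = -208*(-2) = 416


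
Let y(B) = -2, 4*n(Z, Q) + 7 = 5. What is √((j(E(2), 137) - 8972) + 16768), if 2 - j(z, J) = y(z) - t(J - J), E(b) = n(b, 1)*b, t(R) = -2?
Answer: √7798 ≈ 88.306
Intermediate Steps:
n(Z, Q) = -½ (n(Z, Q) = -7/4 + (¼)*5 = -7/4 + 5/4 = -½)
E(b) = -b/2
j(z, J) = 2 (j(z, J) = 2 - (-2 - 1*(-2)) = 2 - (-2 + 2) = 2 - 1*0 = 2 + 0 = 2)
√((j(E(2), 137) - 8972) + 16768) = √((2 - 8972) + 16768) = √(-8970 + 16768) = √7798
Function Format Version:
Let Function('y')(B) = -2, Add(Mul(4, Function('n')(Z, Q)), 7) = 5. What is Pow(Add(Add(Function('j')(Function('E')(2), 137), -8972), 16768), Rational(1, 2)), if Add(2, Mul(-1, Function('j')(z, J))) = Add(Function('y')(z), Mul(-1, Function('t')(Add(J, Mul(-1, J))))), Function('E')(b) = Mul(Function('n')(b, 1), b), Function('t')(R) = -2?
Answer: Pow(7798, Rational(1, 2)) ≈ 88.306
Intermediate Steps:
Function('n')(Z, Q) = Rational(-1, 2) (Function('n')(Z, Q) = Add(Rational(-7, 4), Mul(Rational(1, 4), 5)) = Add(Rational(-7, 4), Rational(5, 4)) = Rational(-1, 2))
Function('E')(b) = Mul(Rational(-1, 2), b)
Function('j')(z, J) = 2 (Function('j')(z, J) = Add(2, Mul(-1, Add(-2, Mul(-1, -2)))) = Add(2, Mul(-1, Add(-2, 2))) = Add(2, Mul(-1, 0)) = Add(2, 0) = 2)
Pow(Add(Add(Function('j')(Function('E')(2), 137), -8972), 16768), Rational(1, 2)) = Pow(Add(Add(2, -8972), 16768), Rational(1, 2)) = Pow(Add(-8970, 16768), Rational(1, 2)) = Pow(7798, Rational(1, 2))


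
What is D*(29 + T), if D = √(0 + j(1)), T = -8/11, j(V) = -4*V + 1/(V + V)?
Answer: 311*I*√14/22 ≈ 52.893*I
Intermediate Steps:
j(V) = 1/(2*V) - 4*V (j(V) = -4*V + 1/(2*V) = 1/(2*V) - 4*V)
T = -8/11 (T = -8*1/11 = -8/11 ≈ -0.72727)
D = I*√14/2 (D = √(0 + ((½)/1 - 4*1)) = √(0 + ((½)*1 - 4)) = √(0 + (½ - 4)) = √(0 - 7/2) = √(-7/2) = I*√14/2 ≈ 1.8708*I)
D*(29 + T) = (I*√14/2)*(29 - 8/11) = (I*√14/2)*(311/11) = 311*I*√14/22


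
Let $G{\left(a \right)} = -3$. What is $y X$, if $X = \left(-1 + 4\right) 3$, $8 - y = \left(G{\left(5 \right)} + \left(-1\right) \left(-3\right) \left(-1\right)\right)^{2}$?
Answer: $-252$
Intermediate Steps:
$y = -28$ ($y = 8 - \left(-3 + \left(-1\right) \left(-3\right) \left(-1\right)\right)^{2} = 8 - \left(-3 + 3 \left(-1\right)\right)^{2} = 8 - \left(-3 - 3\right)^{2} = 8 - \left(-6\right)^{2} = 8 - 36 = -28$)
$X = 9$ ($X = 3 \cdot 3 = 9$)
$y X = \left(-28\right) 9 = -252$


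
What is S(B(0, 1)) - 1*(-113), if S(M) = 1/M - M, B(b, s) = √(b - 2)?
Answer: 113 - 3*I*√2/2 ≈ 113.0 - 2.1213*I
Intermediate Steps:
B(b, s) = √(-2 + b)
S(B(0, 1)) - 1*(-113) = (1/(√(-2 + 0)) - √(-2 + 0)) - 1*(-113) = (1/(√(-2)) - √(-2)) + 113 = (1/(I*√2) - I*√2) + 113 = (-I*√2/2 - I*√2) + 113 = -3*I*√2/2 + 113 = 113 - 3*I*√2/2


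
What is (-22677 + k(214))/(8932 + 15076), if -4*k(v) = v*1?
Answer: -45461/48016 ≈ -0.94679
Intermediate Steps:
k(v) = -v/4
(-22677 + k(214))/(8932 + 15076) = (-22677 - 1/4*214)/(8932 + 15076) = (-22677 - 107/2)/24008 = -45461/2*1/24008 = -45461/48016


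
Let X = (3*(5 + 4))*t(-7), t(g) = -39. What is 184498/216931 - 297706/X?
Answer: 4982764360/17571411 ≈ 283.57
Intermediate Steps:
X = -1053 (X = (3*(5 + 4))*(-39) = (3*9)*(-39) = 27*(-39) = -1053)
184498/216931 - 297706/X = 184498/216931 - 297706/(-1053) = 184498*(1/216931) - 297706*(-1/1053) = 184498/216931 + 297706/1053 = 4982764360/17571411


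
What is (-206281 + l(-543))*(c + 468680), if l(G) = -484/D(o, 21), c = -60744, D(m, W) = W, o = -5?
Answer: -1767335807360/21 ≈ -8.4159e+10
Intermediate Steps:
l(G) = -484/21
(-206281 + l(-543))*(c + 468680) = (-206281 - 484/21)*(-60744 + 468680) = -4332385/21*407936 = -1767335807360/21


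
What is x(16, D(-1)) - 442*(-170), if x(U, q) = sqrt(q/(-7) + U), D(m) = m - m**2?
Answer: 75140 + sqrt(798)/7 ≈ 75144.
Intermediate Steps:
x(U, q) = sqrt(U - q/7) (x(U, q) = sqrt(q*(-1/7) + U) = sqrt(-q/7 + U) = sqrt(U - q/7))
x(16, D(-1)) - 442*(-170) = sqrt(-(-7)*(1 - 1*(-1)) + 49*16)/7 - 442*(-170) = sqrt(-(-7)*(1 + 1) + 784)/7 + 75140 = sqrt(-(-7)*2 + 784)/7 + 75140 = sqrt(-7*(-2) + 784)/7 + 75140 = sqrt(14 + 784)/7 + 75140 = sqrt(798)/7 + 75140 = 75140 + sqrt(798)/7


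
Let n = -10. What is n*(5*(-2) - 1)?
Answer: 110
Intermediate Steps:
n*(5*(-2) - 1) = -10*(5*(-2) - 1) = -10*(-10 - 1) = -10*(-11) = 110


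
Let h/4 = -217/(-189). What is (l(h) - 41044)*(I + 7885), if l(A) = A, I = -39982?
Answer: 11855176736/9 ≈ 1.3172e+9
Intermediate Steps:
h = 124/27 (h = 4*(-217/(-189)) = 4*(-217*(-1/189)) = 4*(31/27) = 124/27 ≈ 4.5926)
(l(h) - 41044)*(I + 7885) = (124/27 - 41044)*(-39982 + 7885) = -1108064/27*(-32097) = 11855176736/9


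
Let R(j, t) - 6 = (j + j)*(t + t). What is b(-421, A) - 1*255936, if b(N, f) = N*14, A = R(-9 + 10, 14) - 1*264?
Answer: -261830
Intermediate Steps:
R(j, t) = 6 + 4*j*t (R(j, t) = 6 + (j + j)*(t + t) = 6 + (2*j)*(2*t) = 6 + 4*j*t)
A = -202 (A = (6 + 4*(-9 + 10)*14) - 1*264 = (6 + 4*1*14) - 264 = (6 + 56) - 264 = 62 - 264 = -202)
b(N, f) = 14*N
b(-421, A) - 1*255936 = 14*(-421) - 1*255936 = -5894 - 255936 = -261830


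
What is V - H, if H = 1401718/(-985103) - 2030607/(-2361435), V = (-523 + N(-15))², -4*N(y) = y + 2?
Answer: 3351554350910316983/12406702414960 ≈ 2.7014e+5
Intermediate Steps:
N(y) = -½ - y/4 (N(y) = -(y + 2)/4 = -(2 + y)/4 = -½ - y/4)
V = 4322241/16 (V = (-523 + (-½ - ¼*(-15)))² = (-523 + (-½ + 15/4))² = (-523 + 13/4)² = (-2079/4)² = 4322241/16 ≈ 2.7014e+5)
H = -436569632603/775418900935 (H = 1401718*(-1/985103) - 2030607*(-1/2361435) = -1401718/985103 + 676869/787145 = -436569632603/775418900935 ≈ -0.56301)
V - H = 4322241/16 - 1*(-436569632603/775418900935) = 4322241/16 + 436569632603/775418900935 = 3351554350910316983/12406702414960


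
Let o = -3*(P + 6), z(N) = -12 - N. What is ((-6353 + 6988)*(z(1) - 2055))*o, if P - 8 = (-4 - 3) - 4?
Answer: 11818620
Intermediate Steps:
P = -3 (P = 8 + ((-4 - 3) - 4) = 8 + (-7 - 4) = 8 - 11 = -3)
o = -9 (o = -3*(-3 + 6) = -3*3 = -9)
((-6353 + 6988)*(z(1) - 2055))*o = ((-6353 + 6988)*((-12 - 1*1) - 2055))*(-9) = (635*((-12 - 1) - 2055))*(-9) = (635*(-13 - 2055))*(-9) = (635*(-2068))*(-9) = -1313180*(-9) = 11818620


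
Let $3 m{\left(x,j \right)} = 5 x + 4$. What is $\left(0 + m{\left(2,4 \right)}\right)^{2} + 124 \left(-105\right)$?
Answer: $- \frac{116984}{9} \approx -12998.0$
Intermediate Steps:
$m{\left(x,j \right)} = \frac{4}{3} + \frac{5 x}{3}$ ($m{\left(x,j \right)} = \frac{5 x + 4}{3} = \frac{4 + 5 x}{3} = \frac{4}{3} + \frac{5 x}{3}$)
$\left(0 + m{\left(2,4 \right)}\right)^{2} + 124 \left(-105\right) = \left(0 + \left(\frac{4}{3} + \frac{5}{3} \cdot 2\right)\right)^{2} + 124 \left(-105\right) = \left(0 + \left(\frac{4}{3} + \frac{10}{3}\right)\right)^{2} - 13020 = \left(0 + \frac{14}{3}\right)^{2} - 13020 = \left(\frac{14}{3}\right)^{2} - 13020 = \frac{196}{9} - 13020 = - \frac{116984}{9}$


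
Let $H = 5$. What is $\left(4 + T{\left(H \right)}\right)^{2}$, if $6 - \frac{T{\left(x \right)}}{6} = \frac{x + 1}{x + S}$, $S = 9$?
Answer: $\frac{68644}{49} \approx 1400.9$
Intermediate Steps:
$T{\left(x \right)} = 36 - \frac{6 \left(1 + x\right)}{9 + x}$ ($T{\left(x \right)} = 36 - 6 \frac{x + 1}{x + 9} = 36 - 6 \frac{1 + x}{9 + x} = 36 - \frac{6 \left(1 + x\right)}{9 + x}$)
$\left(4 + T{\left(H \right)}\right)^{2} = \left(4 + \frac{6 \left(53 + 5 \cdot 5\right)}{9 + 5}\right)^{2} = \left(4 + \frac{6 \left(53 + 25\right)}{14}\right)^{2} = \left(4 + 6 \cdot \frac{1}{14} \cdot 78\right)^{2} = \left(4 + \frac{234}{7}\right)^{2} = \left(\frac{262}{7}\right)^{2} = \frac{68644}{49}$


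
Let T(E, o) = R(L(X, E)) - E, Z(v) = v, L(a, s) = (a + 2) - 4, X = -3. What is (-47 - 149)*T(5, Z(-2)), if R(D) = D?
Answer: 1960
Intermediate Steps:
L(a, s) = -2 + a (L(a, s) = (2 + a) - 4 = -2 + a)
T(E, o) = -5 - E (T(E, o) = (-2 - 3) - E = -5 - E)
(-47 - 149)*T(5, Z(-2)) = (-47 - 149)*(-5 - 1*5) = -196*(-5 - 5) = -196*(-10) = 1960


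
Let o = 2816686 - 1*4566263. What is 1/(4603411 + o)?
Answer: 1/2853834 ≈ 3.5041e-7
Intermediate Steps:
o = -1749577 (o = 2816686 - 4566263 = -1749577)
1/(4603411 + o) = 1/(4603411 - 1749577) = 1/2853834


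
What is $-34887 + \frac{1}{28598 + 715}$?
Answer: $- \frac{1022642630}{29313} \approx -34887.0$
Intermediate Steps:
$-34887 + \frac{1}{28598 + 715} = -34887 + \frac{1}{29313} = - \frac{1022642630}{29313}$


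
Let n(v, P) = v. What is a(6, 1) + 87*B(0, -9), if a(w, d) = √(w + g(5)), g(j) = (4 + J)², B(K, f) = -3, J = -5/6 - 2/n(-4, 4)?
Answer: -261 + 5*√7/3 ≈ -256.59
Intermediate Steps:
J = -⅓ (J = -5/6 - 2/(-4) = -5*⅙ - 2*(-¼) = -⅚ + ½ = -⅓ ≈ -0.33333)
g(j) = 121/9 (g(j) = (4 - ⅓)² = (11/3)² = 121/9)
a(w, d) = √(121/9 + w) (a(w, d) = √(w + 121/9) = √(121/9 + w))
a(6, 1) + 87*B(0, -9) = √(121 + 9*6)/3 + 87*(-3) = √(121 + 54)/3 - 261 = √175/3 - 261 = (5*√7)/3 - 261 = 5*√7/3 - 261 = -261 + 5*√7/3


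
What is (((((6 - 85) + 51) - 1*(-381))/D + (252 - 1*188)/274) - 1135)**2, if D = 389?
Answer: 3651391632148516/2840143849 ≈ 1.2856e+6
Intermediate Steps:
(((((6 - 85) + 51) - 1*(-381))/D + (252 - 1*188)/274) - 1135)**2 = (((((6 - 85) + 51) - 1*(-381))/389 + (252 - 1*188)/274) - 1135)**2 = ((((-79 + 51) + 381)*(1/389) + (252 - 188)*(1/274)) - 1135)**2 = (((-28 + 381)*(1/389) + 64*(1/274)) - 1135)**2 = ((353*(1/389) + 32/137) - 1135)**2 = ((353/389 + 32/137) - 1135)**2 = (60809/53293 - 1135)**2 = (-60426746/53293)**2 = 3651391632148516/2840143849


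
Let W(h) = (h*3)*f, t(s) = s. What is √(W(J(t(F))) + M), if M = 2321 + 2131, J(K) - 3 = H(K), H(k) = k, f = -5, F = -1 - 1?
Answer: 3*√493 ≈ 66.611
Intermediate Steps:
F = -2
J(K) = 3 + K
W(h) = -15*h (W(h) = (h*3)*(-5) = (3*h)*(-5) = -15*h)
M = 4452
√(W(J(t(F))) + M) = √(-15*(3 - 2) + 4452) = √(-15*1 + 4452) = √(-15 + 4452) = √4437 = 3*√493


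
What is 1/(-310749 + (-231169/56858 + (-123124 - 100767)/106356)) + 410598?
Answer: 385796934364725552282/939597694990597 ≈ 4.1060e+5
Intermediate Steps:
1/(-310749 + (-231169/56858 + (-123124 - 100767)/106356)) + 410598 = 1/(-310749 + (-231169*1/56858 - 223891*1/106356)) + 410598 = 1/(-310749 + (-231169/56858 - 223891/106356)) + 410598 = 1/(-310749 - 18658102321/3023594724) + 410598 = 1/(-939597694990597/3023594724) + 410598 = -3023594724/939597694990597 + 410598 = 385796934364725552282/939597694990597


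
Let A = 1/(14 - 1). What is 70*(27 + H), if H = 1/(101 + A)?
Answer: 1242185/657 ≈ 1890.7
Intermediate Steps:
A = 1/13 ≈ 0.076923
H = 13/1314 (H = 1/(101 + 1/13) = 1/(1314/13) = 13/1314 ≈ 0.0098934)
70*(27 + H) = 70*(27 + 13/1314) = 70*(35491/1314) = 1242185/657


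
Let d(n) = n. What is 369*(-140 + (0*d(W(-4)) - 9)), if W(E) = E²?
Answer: -54981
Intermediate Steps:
369*(-140 + (0*d(W(-4)) - 9)) = 369*(-140 + (0*(-4)² - 9)) = 369*(-140 + (0*16 - 9)) = 369*(-140 + (0 - 9)) = 369*(-140 - 9) = 369*(-149) = -54981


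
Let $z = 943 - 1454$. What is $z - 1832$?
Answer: $-2343$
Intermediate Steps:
$z = -511$ ($z = 943 - 1454 = -511$)
$z - 1832 = -511 - 1832 = -2343$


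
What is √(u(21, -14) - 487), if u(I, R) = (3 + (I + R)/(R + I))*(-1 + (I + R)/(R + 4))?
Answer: I*√12345/5 ≈ 22.222*I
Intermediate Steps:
u(I, R) = -4 + 4*(I + R)/(4 + R) (u(I, R) = (3 + (I + R)/(I + R))*(-1 + (I + R)/(4 + R)) = (3 + 1)*(-1 + (I + R)/(4 + R)) = 4*(-1 + (I + R)/(4 + R)) = -4 + 4*(I + R)/(4 + R))
√(u(21, -14) - 487) = √(4*(-4 + 21)/(4 - 14) - 487) = √(4*17/(-10) - 487) = √(4*(-⅒)*17 - 487) = √(-34/5 - 487) = √(-2469/5) = I*√12345/5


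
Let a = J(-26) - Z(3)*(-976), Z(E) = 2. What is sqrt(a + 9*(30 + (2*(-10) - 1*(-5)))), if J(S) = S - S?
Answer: sqrt(2087) ≈ 45.684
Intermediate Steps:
J(S) = 0
a = 1952 (a = 0 - 2*(-976) = 0 - 1*(-1952) = 0 + 1952 = 1952)
sqrt(a + 9*(30 + (2*(-10) - 1*(-5)))) = sqrt(1952 + 9*(30 + (2*(-10) - 1*(-5)))) = sqrt(1952 + 9*(30 + (-20 + 5))) = sqrt(1952 + 9*(30 - 15)) = sqrt(1952 + 9*15) = sqrt(1952 + 135) = sqrt(2087)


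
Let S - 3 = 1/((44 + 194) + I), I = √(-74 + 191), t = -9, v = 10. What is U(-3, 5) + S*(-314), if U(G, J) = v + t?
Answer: -53266639/56527 + 942*√13/56527 ≈ -942.26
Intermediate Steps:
U(G, J) = 1 (U(G, J) = 10 - 9 = 1)
I = 3*√13 (I = √117 = 3*√13 ≈ 10.817)
S = 3 + 1/(238 + 3*√13) (S = 3 + 1/((44 + 194) + 3*√13) = 3 + 1/(238 + 3*√13) ≈ 3.0040)
U(-3, 5) + S*(-314) = 1 + (169819/56527 - 3*√13/56527)*(-314) = 1 + (-53323166/56527 + 942*√13/56527) = -53266639/56527 + 942*√13/56527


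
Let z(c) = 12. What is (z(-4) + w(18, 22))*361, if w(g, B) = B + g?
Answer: 18772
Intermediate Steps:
(z(-4) + w(18, 22))*361 = (12 + (22 + 18))*361 = (12 + 40)*361 = 52*361 = 18772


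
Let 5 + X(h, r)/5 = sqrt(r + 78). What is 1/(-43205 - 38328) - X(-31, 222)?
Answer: 2038324/81533 - 50*sqrt(3) ≈ -61.603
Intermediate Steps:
X(h, r) = -25 + 5*sqrt(78 + r) (X(h, r) = -25 + 5*sqrt(r + 78) = -25 + 5*sqrt(78 + r))
1/(-43205 - 38328) - X(-31, 222) = 1/(-43205 - 38328) - (-25 + 5*sqrt(78 + 222)) = 1/(-81533) - (-25 + 5*sqrt(300)) = -1/81533 - (-25 + 5*(10*sqrt(3))) = -1/81533 - (-25 + 50*sqrt(3)) = -1/81533 + (25 - 50*sqrt(3)) = 2038324/81533 - 50*sqrt(3)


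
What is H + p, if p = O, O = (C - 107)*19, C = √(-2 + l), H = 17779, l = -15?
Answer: 15746 + 19*I*√17 ≈ 15746.0 + 78.339*I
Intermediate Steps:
C = I*√17 (C = √(-2 - 15) = √(-17) = I*√17 ≈ 4.1231*I)
O = -2033 + 19*I*√17 (O = (I*√17 - 107)*19 = (-107 + I*√17)*19 = -2033 + 19*I*√17 ≈ -2033.0 + 78.339*I)
p = -2033 + 19*I*√17 ≈ -2033.0 + 78.339*I
H + p = 17779 + (-2033 + 19*I*√17) = 15746 + 19*I*√17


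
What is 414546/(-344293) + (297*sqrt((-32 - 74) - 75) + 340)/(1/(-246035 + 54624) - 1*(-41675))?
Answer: -821112272445421/686610913627308 + 18949689*I*sqrt(181)/2659017808 ≈ -1.1959 + 0.095878*I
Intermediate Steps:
414546/(-344293) + (297*sqrt((-32 - 74) - 75) + 340)/(1/(-246035 + 54624) - 1*(-41675)) = 414546*(-1/344293) + (297*sqrt(-106 - 75) + 340)/(1/(-191411) + 41675) = -414546/344293 + (297*sqrt(-181) + 340)/(-1/191411 + 41675) = -414546/344293 + (297*(I*sqrt(181)) + 340)/(7977053424/191411) = -414546/344293 + (297*I*sqrt(181) + 340)*(191411/7977053424) = -414546/344293 + (340 + 297*I*sqrt(181))*(191411/7977053424) = -414546/344293 + (16269935/1994263356 + 18949689*I*sqrt(181)/2659017808) = -821112272445421/686610913627308 + 18949689*I*sqrt(181)/2659017808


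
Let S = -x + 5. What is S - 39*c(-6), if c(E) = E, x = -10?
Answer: 249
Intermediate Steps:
S = 15 (S = -1*(-10) + 5 = 10 + 5 = 15)
S - 39*c(-6) = 15 - 39*(-6) = 15 + 234 = 249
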